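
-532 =-532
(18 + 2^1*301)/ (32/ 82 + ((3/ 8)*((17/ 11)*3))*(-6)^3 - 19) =-69905/ 44441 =-1.57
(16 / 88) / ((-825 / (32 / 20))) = -16 / 45375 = -0.00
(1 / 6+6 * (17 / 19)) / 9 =631 / 1026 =0.62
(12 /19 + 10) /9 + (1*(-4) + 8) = 886 /171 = 5.18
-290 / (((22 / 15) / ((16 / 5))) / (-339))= 2359440 / 11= 214494.55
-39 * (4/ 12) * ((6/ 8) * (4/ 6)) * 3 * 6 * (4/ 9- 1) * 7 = 455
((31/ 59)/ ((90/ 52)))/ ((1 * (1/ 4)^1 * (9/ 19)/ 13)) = 796328/ 23895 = 33.33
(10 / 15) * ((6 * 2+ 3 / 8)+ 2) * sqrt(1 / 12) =115 * sqrt(3) / 72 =2.77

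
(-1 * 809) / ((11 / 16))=-12944 / 11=-1176.73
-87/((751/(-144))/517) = 6476976/751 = 8624.47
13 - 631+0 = -618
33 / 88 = 3 / 8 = 0.38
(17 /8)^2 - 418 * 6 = -2503.48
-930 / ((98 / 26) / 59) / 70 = -71331 / 343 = -207.96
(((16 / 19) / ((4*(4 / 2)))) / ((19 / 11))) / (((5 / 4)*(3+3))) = 0.01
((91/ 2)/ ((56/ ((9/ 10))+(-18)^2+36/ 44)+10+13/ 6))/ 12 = 3003/ 316172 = 0.01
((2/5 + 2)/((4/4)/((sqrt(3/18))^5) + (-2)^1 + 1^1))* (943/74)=5658/1438375 + 203688* sqrt(6)/1438375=0.35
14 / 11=1.27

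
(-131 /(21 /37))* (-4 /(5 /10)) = 38776 /21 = 1846.48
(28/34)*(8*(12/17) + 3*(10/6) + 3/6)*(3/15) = 2653/1445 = 1.84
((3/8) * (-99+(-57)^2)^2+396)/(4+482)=826963/108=7657.06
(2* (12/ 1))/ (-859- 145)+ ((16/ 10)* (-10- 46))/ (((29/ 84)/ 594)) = -5610706278/ 36395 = -154161.46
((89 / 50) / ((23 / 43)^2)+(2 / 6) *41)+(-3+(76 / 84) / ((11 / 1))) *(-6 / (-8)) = 54072883 / 3054975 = 17.70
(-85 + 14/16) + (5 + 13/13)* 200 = 8927/8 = 1115.88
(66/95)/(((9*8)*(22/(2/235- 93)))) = -21853/535800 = -0.04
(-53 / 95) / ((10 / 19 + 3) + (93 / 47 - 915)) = 2491 / 4060895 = 0.00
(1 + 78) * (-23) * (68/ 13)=-123556/ 13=-9504.31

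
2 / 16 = 1 / 8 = 0.12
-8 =-8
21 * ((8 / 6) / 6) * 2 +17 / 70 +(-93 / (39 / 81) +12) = -171.58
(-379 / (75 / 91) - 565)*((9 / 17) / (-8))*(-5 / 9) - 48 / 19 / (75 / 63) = -964168 / 24225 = -39.80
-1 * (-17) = 17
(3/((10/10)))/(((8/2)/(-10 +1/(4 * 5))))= -597/80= -7.46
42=42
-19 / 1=-19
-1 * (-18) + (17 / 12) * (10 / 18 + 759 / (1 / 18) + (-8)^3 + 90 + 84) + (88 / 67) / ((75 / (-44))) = 3417867283 / 180900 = 18893.68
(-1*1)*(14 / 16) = -7 / 8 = -0.88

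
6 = 6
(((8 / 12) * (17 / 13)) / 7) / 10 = 17 / 1365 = 0.01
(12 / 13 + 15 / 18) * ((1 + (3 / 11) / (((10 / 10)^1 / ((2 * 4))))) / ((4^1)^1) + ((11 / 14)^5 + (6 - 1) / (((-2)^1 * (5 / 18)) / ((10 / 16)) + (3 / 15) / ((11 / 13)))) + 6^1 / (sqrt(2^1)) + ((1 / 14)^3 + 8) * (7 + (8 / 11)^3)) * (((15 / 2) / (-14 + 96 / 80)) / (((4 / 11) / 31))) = -1289155300428850825 / 279815250018304 - 3503775 * sqrt(2) / 13312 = -4979.39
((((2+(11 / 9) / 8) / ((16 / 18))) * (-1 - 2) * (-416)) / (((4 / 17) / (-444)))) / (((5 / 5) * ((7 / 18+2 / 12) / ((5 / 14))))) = -102662235 / 28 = -3666508.39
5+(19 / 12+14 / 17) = 1511 / 204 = 7.41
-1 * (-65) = 65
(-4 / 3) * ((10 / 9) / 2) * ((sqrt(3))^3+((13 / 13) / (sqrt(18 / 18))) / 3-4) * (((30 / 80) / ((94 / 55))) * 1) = 3025 / 5076-275 * sqrt(3) / 564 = -0.25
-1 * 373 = -373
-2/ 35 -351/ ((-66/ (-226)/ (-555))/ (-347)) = -89115819997/ 385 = -231469662.33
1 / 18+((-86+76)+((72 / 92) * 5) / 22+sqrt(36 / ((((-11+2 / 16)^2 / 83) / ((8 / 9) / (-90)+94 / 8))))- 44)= -244853 / 4554+8 * sqrt(7892885) / 1305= -36.54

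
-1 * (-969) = 969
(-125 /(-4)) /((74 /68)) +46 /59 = 128779 /4366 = 29.50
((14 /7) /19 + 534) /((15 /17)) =172516 /285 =605.32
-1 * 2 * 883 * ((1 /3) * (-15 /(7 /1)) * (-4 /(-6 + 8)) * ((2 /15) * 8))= -56512 /21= -2691.05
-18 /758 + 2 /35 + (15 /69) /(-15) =17302 /915285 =0.02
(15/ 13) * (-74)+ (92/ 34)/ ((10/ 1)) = -94051/ 1105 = -85.11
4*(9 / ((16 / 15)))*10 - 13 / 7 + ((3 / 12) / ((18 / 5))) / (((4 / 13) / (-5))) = 674381 / 2016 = 334.51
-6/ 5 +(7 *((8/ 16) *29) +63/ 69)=101.21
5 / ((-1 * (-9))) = 5 / 9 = 0.56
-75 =-75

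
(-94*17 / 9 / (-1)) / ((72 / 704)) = 140624 / 81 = 1736.10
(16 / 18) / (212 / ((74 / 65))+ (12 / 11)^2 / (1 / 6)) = 17908 / 3895461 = 0.00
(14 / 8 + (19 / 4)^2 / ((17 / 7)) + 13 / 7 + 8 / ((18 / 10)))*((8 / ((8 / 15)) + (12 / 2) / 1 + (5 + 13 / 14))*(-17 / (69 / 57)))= -2128650199 / 324576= -6558.25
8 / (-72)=-0.11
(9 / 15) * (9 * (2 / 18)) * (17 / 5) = 2.04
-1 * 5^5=-3125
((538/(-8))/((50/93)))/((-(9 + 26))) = 25017/7000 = 3.57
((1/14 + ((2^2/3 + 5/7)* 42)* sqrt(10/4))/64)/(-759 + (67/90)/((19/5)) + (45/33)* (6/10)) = -80883* sqrt(10)/91249376 - 1881/1277491264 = -0.00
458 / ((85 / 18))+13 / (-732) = 6033503 / 62220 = 96.97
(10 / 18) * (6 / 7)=10 / 21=0.48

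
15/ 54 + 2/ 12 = 4/ 9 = 0.44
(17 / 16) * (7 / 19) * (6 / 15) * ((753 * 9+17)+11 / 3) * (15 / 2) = 2426767 / 304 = 7982.79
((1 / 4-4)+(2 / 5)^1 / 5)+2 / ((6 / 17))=599 / 300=2.00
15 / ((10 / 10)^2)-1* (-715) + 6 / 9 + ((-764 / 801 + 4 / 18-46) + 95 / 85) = 9328363 / 13617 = 685.05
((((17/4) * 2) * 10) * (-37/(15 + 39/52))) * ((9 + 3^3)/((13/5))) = -2764.84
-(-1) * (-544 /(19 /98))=-53312 /19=-2805.89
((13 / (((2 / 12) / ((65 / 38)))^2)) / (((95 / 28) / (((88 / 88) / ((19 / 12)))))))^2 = 1103478043449600 / 16983563041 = 64973.29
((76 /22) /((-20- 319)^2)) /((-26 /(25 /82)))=-475 /1347563646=-0.00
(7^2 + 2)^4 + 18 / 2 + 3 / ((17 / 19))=115008627 / 17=6765213.35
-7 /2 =-3.50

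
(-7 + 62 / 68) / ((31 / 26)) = -2691 / 527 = -5.11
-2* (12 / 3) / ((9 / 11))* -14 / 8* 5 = 770 / 9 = 85.56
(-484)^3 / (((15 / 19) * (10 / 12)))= -4308436352 / 25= -172337454.08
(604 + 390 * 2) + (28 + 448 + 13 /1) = 1873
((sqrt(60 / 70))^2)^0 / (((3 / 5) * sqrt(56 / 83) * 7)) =5 * sqrt(1162) / 588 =0.29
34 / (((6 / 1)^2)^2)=17 / 648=0.03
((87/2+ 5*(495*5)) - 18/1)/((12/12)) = 12400.50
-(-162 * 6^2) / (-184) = -729 / 23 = -31.70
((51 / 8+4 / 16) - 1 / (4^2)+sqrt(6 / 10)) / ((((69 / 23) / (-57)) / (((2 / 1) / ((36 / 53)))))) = -35245 / 96 - 1007 * sqrt(15) / 90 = -410.47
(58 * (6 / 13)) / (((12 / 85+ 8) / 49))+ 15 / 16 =5831415 / 35984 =162.06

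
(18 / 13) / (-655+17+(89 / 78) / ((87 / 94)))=-4698 / 2160551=-0.00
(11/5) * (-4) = -44/5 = -8.80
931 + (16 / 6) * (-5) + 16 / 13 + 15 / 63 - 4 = 249832 / 273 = 915.14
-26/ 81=-0.32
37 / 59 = 0.63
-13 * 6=-78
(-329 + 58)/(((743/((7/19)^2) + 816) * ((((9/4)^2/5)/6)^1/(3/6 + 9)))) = -20184080/8321589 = -2.43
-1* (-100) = 100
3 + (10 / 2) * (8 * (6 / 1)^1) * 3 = 723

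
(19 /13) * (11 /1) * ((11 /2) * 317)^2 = 2541266321 /52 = 48870506.17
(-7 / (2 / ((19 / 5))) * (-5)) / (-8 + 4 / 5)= -665 / 72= -9.24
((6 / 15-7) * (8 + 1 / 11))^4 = 5082121521 / 625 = 8131394.43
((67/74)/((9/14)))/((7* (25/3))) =67/2775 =0.02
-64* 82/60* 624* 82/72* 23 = -64335232/45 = -1429671.82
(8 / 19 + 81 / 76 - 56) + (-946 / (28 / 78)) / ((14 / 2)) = -1604979 / 3724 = -430.98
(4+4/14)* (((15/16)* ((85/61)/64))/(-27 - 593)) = -3825/27109376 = -0.00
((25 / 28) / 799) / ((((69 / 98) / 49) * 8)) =0.01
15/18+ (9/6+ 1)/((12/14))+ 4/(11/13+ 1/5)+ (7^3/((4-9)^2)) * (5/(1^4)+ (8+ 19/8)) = 742963/3400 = 218.52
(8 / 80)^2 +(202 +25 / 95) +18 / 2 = 401419 / 1900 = 211.27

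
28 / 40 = 7 / 10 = 0.70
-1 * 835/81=-10.31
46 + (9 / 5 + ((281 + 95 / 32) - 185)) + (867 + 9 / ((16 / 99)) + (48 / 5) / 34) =2909689 / 2720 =1069.74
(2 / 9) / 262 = 1 / 1179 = 0.00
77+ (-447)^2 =199886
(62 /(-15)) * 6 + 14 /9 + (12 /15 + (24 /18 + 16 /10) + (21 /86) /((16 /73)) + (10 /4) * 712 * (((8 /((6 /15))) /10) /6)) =35600057 /61920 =574.94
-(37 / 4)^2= -1369 / 16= -85.56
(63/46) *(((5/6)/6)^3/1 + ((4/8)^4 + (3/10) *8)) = 4025539/1192320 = 3.38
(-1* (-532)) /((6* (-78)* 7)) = -19 /117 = -0.16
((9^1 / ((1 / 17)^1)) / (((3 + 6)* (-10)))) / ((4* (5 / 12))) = -51 / 50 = -1.02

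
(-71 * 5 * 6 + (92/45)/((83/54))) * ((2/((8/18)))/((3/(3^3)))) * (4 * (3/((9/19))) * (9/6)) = -1359549522/415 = -3276022.94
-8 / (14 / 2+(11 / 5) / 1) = -20 / 23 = -0.87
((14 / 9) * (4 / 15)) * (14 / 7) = 112 / 135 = 0.83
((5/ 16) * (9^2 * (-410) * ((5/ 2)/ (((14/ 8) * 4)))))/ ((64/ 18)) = -3736125/ 3584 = -1042.45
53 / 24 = 2.21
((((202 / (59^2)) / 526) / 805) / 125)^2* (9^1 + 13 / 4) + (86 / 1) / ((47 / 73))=4349271839951493059854447 / 32560652513176198437500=133.57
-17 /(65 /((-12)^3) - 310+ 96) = 29376 /369857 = 0.08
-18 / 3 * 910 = -5460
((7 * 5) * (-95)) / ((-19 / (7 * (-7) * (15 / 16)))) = -128625 / 16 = -8039.06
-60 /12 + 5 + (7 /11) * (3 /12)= 7 /44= 0.16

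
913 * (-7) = -6391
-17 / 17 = -1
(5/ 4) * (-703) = -3515/ 4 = -878.75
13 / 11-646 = -7093 / 11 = -644.82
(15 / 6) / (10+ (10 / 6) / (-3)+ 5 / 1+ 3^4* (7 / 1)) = 45 / 10466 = 0.00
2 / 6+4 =13 / 3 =4.33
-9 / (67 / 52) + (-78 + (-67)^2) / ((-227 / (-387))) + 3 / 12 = 7513.34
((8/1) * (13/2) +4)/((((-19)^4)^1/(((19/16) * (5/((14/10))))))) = 0.00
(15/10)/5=3/10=0.30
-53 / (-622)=53 / 622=0.09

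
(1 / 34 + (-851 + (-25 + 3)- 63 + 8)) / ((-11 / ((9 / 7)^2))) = 2555631 / 18326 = 139.45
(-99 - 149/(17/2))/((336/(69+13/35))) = -171781/7140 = -24.06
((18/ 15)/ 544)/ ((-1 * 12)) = -1/ 5440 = -0.00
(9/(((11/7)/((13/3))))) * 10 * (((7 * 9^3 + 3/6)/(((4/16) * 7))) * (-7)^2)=390111540/11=35464685.45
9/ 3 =3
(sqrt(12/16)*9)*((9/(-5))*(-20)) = 162*sqrt(3) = 280.59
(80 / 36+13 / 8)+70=5317 / 72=73.85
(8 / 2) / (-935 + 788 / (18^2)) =-162 / 37769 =-0.00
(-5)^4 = 625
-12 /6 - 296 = -298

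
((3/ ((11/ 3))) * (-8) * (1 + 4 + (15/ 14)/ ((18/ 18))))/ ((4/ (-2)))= 1530/ 77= 19.87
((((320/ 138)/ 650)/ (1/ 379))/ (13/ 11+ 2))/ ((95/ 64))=4269056/ 14912625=0.29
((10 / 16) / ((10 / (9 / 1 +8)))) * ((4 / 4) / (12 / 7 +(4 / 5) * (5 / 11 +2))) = 6545 / 22656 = 0.29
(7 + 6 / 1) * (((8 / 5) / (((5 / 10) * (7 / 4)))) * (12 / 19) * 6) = 59904 / 665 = 90.08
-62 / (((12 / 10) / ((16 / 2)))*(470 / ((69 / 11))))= -2852 / 517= -5.52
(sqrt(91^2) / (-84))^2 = 169 / 144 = 1.17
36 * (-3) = -108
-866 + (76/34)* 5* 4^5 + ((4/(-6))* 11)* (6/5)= 898442/85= 10569.91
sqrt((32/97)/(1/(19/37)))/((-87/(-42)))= 56 * sqrt(136382)/104081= 0.20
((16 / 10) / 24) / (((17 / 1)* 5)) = 1 / 1275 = 0.00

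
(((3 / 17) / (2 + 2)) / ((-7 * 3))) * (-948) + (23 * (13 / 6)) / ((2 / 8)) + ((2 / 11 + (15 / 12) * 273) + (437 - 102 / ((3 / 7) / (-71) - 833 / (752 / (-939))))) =1994063079634091 / 2035467160188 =979.66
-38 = -38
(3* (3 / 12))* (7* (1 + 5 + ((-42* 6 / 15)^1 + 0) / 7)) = 189 / 10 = 18.90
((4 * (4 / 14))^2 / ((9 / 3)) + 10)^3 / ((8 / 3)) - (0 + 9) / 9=450158822 / 1058841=425.14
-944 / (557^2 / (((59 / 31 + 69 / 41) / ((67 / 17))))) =-73146784 / 26419874093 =-0.00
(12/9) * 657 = 876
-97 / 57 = -1.70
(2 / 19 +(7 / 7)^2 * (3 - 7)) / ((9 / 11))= -814 / 171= -4.76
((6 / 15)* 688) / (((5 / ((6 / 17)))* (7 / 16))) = 132096 / 2975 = 44.40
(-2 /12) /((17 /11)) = -11 /102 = -0.11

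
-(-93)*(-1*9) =-837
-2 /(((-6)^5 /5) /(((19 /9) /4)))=0.00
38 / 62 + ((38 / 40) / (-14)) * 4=741 / 2170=0.34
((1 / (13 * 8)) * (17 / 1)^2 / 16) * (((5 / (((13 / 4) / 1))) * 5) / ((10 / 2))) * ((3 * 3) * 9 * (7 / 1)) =819315 / 5408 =151.50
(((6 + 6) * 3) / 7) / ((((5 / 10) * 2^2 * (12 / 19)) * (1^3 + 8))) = 19 / 42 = 0.45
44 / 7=6.29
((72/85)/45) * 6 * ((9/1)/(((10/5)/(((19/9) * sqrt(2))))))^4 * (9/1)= 14074668/425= 33116.87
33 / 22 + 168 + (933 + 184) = 2573 / 2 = 1286.50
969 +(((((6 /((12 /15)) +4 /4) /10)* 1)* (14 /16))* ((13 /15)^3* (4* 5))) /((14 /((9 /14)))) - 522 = 37585349 /84000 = 447.44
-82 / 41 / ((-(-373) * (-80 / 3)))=3 / 14920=0.00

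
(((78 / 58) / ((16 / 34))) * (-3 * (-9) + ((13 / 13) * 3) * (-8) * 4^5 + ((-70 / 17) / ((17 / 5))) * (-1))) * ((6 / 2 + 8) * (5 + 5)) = -15217297095 / 1972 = -7716682.10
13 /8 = 1.62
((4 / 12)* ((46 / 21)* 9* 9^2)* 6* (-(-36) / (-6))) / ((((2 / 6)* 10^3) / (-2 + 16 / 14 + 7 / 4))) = -51.33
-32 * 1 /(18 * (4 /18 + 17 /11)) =-176 /175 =-1.01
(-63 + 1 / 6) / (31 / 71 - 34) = 26767 / 14298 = 1.87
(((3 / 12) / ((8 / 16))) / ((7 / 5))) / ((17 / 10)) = 25 / 119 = 0.21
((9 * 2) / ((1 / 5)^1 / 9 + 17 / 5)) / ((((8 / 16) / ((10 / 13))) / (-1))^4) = 64800000 / 2199197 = 29.47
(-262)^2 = 68644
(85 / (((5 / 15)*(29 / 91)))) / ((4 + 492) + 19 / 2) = 15470 / 9773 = 1.58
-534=-534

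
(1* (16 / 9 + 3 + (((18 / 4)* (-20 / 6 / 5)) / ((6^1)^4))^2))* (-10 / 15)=-891649 / 279936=-3.19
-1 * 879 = -879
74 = 74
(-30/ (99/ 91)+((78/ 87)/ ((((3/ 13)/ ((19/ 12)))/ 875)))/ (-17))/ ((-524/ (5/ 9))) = 167988275/ 460347624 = 0.36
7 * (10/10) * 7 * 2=98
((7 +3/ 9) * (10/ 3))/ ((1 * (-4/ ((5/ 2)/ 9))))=-1.70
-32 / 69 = -0.46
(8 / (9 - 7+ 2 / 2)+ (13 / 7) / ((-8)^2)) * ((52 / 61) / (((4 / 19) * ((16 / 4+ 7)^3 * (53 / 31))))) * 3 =27741311 / 1927799104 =0.01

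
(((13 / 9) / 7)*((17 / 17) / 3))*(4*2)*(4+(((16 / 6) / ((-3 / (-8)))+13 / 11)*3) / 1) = 99112 / 6237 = 15.89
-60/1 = -60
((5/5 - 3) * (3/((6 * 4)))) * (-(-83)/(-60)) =83/240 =0.35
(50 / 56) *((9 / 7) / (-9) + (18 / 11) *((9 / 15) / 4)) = 395 / 4312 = 0.09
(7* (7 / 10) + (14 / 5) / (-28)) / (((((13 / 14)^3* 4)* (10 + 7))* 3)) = 5488 / 186745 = 0.03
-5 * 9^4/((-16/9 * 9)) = 32805/16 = 2050.31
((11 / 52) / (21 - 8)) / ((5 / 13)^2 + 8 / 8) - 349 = -270813 / 776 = -348.99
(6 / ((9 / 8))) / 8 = 2 / 3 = 0.67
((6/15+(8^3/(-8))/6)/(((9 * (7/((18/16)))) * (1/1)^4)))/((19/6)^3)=-198/34295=-0.01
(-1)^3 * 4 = -4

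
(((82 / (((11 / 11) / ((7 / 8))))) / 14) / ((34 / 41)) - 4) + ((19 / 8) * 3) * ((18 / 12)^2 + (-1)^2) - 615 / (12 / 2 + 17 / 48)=-2371013 / 33184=-71.45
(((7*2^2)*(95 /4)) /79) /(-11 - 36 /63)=-0.73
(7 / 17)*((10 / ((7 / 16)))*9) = 1440 / 17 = 84.71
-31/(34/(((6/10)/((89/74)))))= -3441/7565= -0.45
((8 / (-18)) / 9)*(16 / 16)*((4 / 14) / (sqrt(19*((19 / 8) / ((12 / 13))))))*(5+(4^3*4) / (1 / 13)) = -35552*sqrt(78) / 46683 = -6.73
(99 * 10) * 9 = 8910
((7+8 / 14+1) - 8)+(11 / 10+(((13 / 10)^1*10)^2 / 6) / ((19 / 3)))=4069 / 665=6.12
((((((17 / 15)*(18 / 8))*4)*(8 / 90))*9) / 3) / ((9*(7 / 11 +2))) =748 / 6525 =0.11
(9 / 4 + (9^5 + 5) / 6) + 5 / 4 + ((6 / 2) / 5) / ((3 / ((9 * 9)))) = 295861 / 30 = 9862.03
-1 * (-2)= 2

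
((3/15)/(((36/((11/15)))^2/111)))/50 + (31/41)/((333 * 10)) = 15161609/36863100000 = 0.00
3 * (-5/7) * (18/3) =-90/7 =-12.86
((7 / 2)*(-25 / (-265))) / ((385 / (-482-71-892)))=-1445 / 1166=-1.24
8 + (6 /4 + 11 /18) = 91 /9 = 10.11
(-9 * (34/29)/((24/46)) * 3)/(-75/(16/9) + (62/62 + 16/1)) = 28152/11687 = 2.41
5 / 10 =1 / 2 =0.50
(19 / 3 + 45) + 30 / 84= 2171 / 42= 51.69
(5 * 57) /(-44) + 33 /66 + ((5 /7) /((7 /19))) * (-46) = -205167 /2156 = -95.16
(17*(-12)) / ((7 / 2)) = -408 / 7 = -58.29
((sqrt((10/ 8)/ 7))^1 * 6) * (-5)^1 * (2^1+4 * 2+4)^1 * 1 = -30 * sqrt(35) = -177.48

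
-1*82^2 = -6724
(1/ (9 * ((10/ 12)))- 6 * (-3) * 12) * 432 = 466848/ 5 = 93369.60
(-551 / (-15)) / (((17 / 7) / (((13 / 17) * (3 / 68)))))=50141 / 98260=0.51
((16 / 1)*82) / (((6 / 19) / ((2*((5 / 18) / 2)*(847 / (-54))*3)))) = -13196260 / 243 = -54305.60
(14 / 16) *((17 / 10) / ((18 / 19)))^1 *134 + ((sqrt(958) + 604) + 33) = sqrt(958) + 610127 / 720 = 878.35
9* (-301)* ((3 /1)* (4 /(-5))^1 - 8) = 140868 /5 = 28173.60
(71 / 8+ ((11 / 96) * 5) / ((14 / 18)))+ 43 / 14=2841 / 224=12.68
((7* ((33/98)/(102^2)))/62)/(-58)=-11/174592992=-0.00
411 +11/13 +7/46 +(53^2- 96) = 1868749/598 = 3125.00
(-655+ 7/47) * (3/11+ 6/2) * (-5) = 503640/47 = 10715.74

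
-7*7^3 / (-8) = 2401 / 8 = 300.12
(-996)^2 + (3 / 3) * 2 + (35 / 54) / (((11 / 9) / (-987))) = 991494.59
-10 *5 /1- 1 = -51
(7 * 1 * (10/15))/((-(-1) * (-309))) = -14/927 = -0.02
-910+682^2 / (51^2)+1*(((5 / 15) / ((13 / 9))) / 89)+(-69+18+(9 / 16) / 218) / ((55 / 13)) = -429075712011599 / 577315046880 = -743.23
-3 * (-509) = 1527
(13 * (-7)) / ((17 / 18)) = -1638 / 17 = -96.35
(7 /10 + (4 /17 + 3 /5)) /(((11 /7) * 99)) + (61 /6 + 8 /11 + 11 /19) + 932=553112048 /586245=943.48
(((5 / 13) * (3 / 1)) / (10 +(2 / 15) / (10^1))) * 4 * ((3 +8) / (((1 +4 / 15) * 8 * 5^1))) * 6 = 111375 / 185497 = 0.60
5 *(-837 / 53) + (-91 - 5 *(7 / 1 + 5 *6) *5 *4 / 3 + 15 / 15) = -222965 / 159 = -1402.30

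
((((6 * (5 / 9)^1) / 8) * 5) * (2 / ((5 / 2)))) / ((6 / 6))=5 / 3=1.67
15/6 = 5/2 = 2.50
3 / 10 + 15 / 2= 39 / 5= 7.80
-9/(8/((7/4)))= -63/32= -1.97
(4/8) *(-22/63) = -11/63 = -0.17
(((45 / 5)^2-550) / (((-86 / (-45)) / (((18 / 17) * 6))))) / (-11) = 1139670 / 8041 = 141.73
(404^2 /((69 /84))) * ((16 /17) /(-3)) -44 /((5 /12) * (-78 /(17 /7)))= -33268194632 /533715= -62333.26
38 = 38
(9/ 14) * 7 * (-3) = -27/ 2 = -13.50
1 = 1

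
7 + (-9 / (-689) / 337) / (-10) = 16253501 / 2321930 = 7.00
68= 68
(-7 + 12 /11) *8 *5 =-2600 /11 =-236.36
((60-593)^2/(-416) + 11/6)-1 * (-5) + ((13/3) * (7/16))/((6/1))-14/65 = -675.97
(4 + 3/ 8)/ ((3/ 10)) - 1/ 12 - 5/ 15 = 85/ 6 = 14.17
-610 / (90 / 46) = -2806 / 9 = -311.78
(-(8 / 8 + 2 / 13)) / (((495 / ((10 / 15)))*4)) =-0.00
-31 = -31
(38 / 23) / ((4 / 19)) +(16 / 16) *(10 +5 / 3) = 19.51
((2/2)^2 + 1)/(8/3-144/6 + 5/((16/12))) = -24/211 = -0.11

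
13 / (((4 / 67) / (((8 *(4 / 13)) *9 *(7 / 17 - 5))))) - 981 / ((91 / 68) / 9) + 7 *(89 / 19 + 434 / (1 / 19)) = 29023.65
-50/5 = -10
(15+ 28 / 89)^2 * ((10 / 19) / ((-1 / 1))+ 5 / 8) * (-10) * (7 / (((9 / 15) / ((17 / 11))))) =-27634313875 / 6621956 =-4173.13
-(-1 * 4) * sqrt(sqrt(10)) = 4 * 10^(1/ 4) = 7.11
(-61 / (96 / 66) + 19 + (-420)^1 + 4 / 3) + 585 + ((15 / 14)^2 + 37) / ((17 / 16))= 7169123 / 39984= 179.30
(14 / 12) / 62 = 7 / 372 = 0.02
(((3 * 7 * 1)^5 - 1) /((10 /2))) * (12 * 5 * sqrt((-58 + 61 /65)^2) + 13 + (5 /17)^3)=179291766191320 /63869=2807179792.88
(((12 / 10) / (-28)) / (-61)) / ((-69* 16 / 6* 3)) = -0.00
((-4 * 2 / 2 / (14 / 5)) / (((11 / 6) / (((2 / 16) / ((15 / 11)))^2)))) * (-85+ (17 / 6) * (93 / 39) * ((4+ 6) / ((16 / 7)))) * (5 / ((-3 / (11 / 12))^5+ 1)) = -0.00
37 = 37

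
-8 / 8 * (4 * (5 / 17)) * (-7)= 8.24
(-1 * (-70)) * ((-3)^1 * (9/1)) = -1890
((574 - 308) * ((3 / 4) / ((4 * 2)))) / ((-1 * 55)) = -399 / 880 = -0.45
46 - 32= 14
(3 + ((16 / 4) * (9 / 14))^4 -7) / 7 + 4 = 162600 / 16807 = 9.67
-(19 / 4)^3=-6859 / 64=-107.17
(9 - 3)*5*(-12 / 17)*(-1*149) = 53640 / 17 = 3155.29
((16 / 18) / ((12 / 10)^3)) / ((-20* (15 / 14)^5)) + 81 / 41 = 592358429 / 302626125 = 1.96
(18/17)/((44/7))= 63/374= 0.17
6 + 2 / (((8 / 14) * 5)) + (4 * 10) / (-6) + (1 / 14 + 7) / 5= 152 / 105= 1.45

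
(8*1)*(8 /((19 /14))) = 896 /19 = 47.16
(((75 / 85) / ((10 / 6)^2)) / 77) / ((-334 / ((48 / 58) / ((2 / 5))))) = -0.00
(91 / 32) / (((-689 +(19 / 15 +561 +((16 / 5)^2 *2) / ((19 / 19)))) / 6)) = -1575 / 9808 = -0.16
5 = 5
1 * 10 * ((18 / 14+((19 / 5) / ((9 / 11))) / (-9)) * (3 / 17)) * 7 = 4364 / 459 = 9.51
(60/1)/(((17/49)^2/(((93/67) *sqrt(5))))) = 13397580 *sqrt(5)/19363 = 1547.17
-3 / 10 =-0.30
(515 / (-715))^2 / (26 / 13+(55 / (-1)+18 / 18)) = -10609 / 1063348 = -0.01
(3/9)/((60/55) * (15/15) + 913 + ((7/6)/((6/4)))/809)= 26697/73210532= 0.00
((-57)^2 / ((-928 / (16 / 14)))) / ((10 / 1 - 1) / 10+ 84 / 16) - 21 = -180198 / 8323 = -21.65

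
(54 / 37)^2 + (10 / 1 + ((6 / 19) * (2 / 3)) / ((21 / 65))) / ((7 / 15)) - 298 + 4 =-342908420 / 1274539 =-269.05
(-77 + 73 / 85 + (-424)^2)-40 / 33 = 504054704 / 2805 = 179698.65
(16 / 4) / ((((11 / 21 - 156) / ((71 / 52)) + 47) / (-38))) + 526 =52670410 / 99703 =528.27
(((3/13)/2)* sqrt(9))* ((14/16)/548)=63/113984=0.00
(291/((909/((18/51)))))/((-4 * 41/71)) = -6887/140794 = -0.05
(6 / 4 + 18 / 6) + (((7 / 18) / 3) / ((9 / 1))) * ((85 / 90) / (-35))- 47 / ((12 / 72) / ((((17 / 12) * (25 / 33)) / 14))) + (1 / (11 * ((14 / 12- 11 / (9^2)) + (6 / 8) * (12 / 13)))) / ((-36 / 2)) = -17.12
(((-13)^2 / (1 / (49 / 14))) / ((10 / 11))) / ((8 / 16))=13013 / 10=1301.30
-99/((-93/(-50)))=-1650/31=-53.23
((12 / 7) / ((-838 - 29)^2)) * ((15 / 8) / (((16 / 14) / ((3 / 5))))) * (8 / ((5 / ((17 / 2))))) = 3 / 98260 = 0.00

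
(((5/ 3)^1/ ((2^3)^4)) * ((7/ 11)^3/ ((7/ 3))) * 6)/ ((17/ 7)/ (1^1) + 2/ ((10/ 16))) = 25725/ 536999936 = 0.00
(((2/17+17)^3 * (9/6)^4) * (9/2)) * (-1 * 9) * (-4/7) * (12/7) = 485031851793/481474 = 1007389.50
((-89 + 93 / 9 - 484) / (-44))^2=178084 / 1089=163.53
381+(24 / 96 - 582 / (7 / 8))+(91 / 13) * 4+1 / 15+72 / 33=-1171837 / 4620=-253.64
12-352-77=-417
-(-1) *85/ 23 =85/ 23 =3.70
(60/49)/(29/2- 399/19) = -0.19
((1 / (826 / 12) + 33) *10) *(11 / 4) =749925 / 826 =907.90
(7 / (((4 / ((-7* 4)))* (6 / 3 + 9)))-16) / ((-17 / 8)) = 1800 / 187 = 9.63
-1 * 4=-4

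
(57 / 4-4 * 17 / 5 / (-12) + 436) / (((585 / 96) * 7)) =30952 / 2925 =10.58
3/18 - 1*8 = -47/6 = -7.83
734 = 734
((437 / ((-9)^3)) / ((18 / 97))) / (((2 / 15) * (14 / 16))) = -423890 / 15309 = -27.69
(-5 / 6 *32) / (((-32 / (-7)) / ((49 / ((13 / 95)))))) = -162925 / 78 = -2088.78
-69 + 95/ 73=-4942/ 73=-67.70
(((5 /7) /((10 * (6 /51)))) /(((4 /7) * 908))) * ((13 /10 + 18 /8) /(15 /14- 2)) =-8449 /1888640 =-0.00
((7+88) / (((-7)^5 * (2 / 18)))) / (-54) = 95 / 100842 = 0.00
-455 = -455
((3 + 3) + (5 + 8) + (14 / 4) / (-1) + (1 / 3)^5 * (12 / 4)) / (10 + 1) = 2513 / 1782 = 1.41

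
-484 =-484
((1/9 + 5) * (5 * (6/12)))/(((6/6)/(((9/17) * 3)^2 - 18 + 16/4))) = -381455/2601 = -146.66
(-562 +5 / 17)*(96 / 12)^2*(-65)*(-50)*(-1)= 1986192000 / 17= 116834823.53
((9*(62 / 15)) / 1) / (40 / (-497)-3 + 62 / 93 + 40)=0.99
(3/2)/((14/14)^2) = 3/2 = 1.50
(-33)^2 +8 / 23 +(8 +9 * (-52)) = 14475 / 23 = 629.35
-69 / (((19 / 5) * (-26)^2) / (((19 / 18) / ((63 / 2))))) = -115 / 127764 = -0.00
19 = 19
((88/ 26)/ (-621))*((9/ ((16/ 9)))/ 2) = -33/ 2392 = -0.01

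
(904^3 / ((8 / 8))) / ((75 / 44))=32505583616 / 75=433407781.55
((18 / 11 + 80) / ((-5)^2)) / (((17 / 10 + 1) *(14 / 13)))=11674 / 10395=1.12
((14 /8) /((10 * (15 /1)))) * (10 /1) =7 /60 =0.12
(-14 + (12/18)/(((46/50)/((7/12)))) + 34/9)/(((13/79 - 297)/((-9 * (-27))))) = 8653581/1078700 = 8.02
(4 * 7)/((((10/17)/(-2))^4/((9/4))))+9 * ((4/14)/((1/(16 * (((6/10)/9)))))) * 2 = 36856761/4375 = 8424.40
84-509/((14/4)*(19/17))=-6134/133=-46.12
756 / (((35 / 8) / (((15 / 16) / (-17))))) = -162 / 17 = -9.53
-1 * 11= -11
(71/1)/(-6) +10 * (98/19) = 4531/114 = 39.75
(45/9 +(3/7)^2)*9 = 2286/49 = 46.65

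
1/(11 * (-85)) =-1/935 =-0.00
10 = 10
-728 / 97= -7.51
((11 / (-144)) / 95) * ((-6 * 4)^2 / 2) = -22 / 95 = -0.23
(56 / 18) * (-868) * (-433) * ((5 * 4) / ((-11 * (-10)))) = 212598.63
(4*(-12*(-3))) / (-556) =-36 / 139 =-0.26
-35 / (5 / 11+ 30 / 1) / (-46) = 77 / 3082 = 0.02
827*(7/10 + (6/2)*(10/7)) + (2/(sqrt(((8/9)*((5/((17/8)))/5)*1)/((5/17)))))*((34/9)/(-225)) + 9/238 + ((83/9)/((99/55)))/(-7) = 198683483/48195 - 17*sqrt(5)/1350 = 4122.46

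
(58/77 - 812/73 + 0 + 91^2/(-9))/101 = -47072111/5109489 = -9.21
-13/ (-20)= 13/ 20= 0.65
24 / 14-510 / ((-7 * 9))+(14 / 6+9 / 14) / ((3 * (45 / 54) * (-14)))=953 / 98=9.72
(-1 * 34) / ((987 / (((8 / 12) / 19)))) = -68 / 56259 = -0.00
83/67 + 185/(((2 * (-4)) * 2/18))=-110891/536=-206.89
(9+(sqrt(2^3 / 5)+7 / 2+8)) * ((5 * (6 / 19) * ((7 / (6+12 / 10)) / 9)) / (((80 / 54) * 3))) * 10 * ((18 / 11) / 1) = 13.67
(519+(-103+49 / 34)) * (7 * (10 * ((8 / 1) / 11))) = 21251.55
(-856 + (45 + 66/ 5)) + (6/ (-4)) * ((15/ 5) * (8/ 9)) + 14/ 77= -44089/ 55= -801.62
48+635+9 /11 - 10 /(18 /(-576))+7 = 11119 /11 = 1010.82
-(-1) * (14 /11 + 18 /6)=47 /11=4.27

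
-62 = -62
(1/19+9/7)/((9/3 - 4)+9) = 89/532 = 0.17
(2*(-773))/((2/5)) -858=-4723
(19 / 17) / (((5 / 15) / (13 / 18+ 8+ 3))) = 4009 / 102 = 39.30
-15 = -15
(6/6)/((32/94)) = 47/16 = 2.94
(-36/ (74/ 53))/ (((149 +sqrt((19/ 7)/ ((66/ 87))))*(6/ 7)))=-25538898/ 126480911 +1113*sqrt(84854)/ 126480911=-0.20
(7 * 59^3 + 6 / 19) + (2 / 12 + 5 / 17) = 2786173019 / 1938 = 1437653.78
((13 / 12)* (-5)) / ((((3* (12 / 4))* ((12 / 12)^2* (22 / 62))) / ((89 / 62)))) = -5785 / 2376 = -2.43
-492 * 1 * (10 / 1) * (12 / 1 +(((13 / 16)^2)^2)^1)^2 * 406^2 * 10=-84167601834412416075 / 67108864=-1254195002234.17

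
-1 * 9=-9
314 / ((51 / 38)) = 11932 / 51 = 233.96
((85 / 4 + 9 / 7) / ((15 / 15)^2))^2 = 398161 / 784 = 507.86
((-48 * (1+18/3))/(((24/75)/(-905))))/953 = 950250/953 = 997.11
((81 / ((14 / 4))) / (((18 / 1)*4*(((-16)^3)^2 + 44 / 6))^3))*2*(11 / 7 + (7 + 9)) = 369 / 799705478329701600599936000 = 0.00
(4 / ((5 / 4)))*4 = 64 / 5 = 12.80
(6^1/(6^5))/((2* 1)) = 1/2592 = 0.00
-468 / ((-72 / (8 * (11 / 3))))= 190.67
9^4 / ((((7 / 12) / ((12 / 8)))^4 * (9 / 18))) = 1377495072 / 2401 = 573717.23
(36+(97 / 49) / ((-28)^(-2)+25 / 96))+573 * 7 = 4991169 / 1231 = 4054.56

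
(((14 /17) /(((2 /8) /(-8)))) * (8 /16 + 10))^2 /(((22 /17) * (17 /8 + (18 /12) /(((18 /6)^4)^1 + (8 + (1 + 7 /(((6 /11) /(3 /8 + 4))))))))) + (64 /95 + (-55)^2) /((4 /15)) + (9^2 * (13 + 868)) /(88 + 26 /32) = 96457486565315061 /2420017242412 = 39858.18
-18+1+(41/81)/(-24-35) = -81284/4779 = -17.01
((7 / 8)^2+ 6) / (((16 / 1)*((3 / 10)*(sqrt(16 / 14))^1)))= 2165*sqrt(14) / 6144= 1.32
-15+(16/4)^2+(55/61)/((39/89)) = 7274/2379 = 3.06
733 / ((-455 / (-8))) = 12.89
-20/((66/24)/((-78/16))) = 390/11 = 35.45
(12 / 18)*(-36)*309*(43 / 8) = -39861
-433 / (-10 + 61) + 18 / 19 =-7309 / 969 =-7.54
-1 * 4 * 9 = -36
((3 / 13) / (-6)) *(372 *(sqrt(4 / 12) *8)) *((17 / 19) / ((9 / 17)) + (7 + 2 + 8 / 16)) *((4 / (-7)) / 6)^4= -15185536 *sqrt(3) / 432331263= -0.06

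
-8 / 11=-0.73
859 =859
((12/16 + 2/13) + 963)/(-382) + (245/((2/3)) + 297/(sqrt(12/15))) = 297 * sqrt(5)/2 + 7249897/19864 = 697.03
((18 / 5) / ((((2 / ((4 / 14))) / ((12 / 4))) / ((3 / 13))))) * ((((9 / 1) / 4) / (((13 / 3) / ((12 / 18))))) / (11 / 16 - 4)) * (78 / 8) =-0.36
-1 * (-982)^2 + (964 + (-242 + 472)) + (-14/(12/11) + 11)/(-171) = -988171369/1026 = -963129.99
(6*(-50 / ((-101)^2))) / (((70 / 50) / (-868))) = 18.23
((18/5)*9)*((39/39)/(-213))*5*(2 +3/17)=-1998/1207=-1.66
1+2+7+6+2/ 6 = 49/ 3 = 16.33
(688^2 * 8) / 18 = 210375.11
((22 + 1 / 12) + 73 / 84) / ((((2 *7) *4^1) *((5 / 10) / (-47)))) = -11327 / 294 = -38.53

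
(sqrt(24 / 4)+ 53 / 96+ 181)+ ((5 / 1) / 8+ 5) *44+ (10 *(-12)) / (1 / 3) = sqrt(6)+ 6629 / 96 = 71.50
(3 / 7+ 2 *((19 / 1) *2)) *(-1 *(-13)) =6955 / 7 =993.57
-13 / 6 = -2.17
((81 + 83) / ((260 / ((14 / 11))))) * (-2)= -1.61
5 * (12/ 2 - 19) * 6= -390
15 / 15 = 1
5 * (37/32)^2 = 6.68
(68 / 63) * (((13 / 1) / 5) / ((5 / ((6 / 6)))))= 884 / 1575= 0.56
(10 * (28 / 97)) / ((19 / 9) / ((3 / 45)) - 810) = -168 / 45299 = -0.00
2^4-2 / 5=15.60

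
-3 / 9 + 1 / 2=1 / 6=0.17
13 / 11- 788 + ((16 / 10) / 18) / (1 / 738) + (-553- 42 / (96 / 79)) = -1151727 / 880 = -1308.78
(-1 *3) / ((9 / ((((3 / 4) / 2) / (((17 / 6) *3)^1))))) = -1 / 68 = -0.01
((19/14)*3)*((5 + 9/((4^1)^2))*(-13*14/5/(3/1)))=-21983/80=-274.79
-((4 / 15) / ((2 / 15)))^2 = -4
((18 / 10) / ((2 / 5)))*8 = 36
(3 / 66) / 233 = 1 / 5126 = 0.00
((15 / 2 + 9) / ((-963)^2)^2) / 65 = 11 / 37267241360310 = 0.00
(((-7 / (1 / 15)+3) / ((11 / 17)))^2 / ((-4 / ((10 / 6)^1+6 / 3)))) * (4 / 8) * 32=-4009008 / 11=-364455.27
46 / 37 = 1.24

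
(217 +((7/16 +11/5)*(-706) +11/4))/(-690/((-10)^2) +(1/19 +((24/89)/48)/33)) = 3665866479/15283768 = 239.85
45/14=3.21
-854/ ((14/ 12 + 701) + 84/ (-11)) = -56364/ 45839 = -1.23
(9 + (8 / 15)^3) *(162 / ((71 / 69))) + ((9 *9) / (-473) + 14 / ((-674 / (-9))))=2038317541668 / 1414683875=1440.83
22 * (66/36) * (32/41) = 3872/123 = 31.48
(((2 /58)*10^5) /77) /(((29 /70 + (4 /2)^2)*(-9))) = -1000000 /887139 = -1.13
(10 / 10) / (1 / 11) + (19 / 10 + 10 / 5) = 149 / 10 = 14.90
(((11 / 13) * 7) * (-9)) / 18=-77 / 26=-2.96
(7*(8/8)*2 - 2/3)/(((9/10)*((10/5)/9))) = 200/3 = 66.67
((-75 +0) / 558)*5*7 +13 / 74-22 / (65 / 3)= -1240001 / 223665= -5.54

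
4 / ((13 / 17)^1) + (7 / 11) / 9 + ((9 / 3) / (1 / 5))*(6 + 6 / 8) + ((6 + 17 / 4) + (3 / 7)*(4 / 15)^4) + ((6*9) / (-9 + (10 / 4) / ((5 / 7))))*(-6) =5936235091 / 33783750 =175.71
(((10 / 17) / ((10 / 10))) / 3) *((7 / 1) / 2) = 35 / 51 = 0.69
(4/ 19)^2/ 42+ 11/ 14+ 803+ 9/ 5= 61071533/ 75810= 805.59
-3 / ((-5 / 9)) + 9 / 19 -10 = -392 / 95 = -4.13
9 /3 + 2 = 5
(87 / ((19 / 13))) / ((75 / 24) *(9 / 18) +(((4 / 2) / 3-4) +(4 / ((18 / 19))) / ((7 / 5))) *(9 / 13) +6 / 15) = 2744560 / 80351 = 34.16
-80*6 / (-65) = 96 / 13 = 7.38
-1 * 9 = -9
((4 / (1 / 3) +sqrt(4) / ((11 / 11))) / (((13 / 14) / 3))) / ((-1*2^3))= -147 / 26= -5.65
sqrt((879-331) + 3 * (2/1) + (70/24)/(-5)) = sqrt(19923)/6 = 23.52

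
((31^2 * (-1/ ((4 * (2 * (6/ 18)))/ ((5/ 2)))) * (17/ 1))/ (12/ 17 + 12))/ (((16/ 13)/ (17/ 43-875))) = 28288087295/ 33024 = 856591.79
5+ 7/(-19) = 4.63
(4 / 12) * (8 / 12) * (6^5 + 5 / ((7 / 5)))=1728.79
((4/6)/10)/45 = 1/675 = 0.00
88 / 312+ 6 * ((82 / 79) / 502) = 227713 / 773331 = 0.29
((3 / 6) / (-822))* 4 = -1 / 411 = -0.00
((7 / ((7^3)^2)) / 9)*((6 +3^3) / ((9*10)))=11 / 4537890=0.00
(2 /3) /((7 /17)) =34 /21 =1.62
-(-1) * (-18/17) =-18/17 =-1.06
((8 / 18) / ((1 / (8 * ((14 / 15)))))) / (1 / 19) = 8512 / 135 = 63.05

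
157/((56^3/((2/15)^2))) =157/9878400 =0.00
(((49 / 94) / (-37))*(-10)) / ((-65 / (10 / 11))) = -490 / 248677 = -0.00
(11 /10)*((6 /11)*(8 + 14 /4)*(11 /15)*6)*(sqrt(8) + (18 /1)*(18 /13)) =1518*sqrt(2) /25 + 245916 /325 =842.54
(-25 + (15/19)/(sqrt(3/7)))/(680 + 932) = -25/1612 + 5*sqrt(21)/30628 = -0.01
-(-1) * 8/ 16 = 0.50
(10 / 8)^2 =25 / 16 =1.56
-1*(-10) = 10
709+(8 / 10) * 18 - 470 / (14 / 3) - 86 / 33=716192 / 1155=620.08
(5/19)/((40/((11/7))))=11/1064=0.01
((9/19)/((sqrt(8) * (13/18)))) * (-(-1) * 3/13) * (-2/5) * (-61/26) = 14823 * sqrt(2)/417430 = 0.05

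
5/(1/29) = 145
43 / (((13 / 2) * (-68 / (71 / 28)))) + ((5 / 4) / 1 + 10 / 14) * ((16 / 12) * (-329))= -32001119 / 37128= -861.91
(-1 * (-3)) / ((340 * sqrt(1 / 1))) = 3 / 340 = 0.01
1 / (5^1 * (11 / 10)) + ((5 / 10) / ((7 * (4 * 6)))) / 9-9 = -293317 / 33264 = -8.82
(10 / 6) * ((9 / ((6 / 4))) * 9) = 90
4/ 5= 0.80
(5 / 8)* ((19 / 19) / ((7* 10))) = 1 / 112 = 0.01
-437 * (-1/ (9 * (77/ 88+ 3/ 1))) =3496/ 279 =12.53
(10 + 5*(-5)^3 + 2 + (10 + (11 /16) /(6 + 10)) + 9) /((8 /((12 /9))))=-152053 /1536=-98.99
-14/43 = -0.33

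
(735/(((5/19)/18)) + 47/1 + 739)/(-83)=-51060/83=-615.18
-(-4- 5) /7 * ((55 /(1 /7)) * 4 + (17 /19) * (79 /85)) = 1317411 /665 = 1981.07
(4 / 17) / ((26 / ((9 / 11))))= 18 / 2431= 0.01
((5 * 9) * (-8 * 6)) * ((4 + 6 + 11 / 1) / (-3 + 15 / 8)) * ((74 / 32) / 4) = 23310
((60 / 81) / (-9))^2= 400 / 59049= 0.01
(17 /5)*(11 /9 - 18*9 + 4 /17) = -24563 /45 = -545.84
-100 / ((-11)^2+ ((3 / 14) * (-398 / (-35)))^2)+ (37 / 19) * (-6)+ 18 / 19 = -834206018 / 72384623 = -11.52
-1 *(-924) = 924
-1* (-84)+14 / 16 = 679 / 8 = 84.88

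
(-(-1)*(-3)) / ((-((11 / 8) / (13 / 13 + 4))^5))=307200000 / 161051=1907.47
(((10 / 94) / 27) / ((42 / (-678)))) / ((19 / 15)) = -2825 / 56259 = -0.05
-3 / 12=-1 / 4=-0.25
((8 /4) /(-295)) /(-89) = 2 /26255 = 0.00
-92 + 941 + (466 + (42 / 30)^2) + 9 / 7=230693 / 175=1318.25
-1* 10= -10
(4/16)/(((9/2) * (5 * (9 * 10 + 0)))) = 1/8100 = 0.00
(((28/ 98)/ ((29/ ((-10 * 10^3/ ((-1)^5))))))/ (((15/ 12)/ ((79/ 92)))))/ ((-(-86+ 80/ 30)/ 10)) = 37920/ 4669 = 8.12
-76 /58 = -38 /29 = -1.31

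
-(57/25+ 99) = -2532/25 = -101.28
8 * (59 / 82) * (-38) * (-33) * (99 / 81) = 1085128 / 123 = 8822.18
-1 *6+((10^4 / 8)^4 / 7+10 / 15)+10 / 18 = 21972656249699 / 63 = 348772321423.79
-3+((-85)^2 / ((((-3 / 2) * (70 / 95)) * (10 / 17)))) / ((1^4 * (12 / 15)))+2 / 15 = -3890261 / 280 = -13893.79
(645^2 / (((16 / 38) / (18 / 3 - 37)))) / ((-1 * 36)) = 27226525 / 32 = 850828.91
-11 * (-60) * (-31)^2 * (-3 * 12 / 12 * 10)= -19027800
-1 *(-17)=17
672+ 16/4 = 676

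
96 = 96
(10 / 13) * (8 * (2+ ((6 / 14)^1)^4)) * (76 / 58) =16.40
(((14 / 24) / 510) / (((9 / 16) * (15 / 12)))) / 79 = 56 / 2719575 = 0.00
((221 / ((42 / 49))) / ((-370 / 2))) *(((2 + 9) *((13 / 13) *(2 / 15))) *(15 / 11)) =-1547 / 555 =-2.79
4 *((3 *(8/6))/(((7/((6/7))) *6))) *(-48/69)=-256/1127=-0.23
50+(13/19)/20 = 19013/380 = 50.03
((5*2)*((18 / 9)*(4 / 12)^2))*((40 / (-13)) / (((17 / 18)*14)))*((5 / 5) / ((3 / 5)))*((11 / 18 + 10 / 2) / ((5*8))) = -5050 / 41769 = -0.12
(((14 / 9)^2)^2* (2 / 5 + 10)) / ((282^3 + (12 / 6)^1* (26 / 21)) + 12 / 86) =300643616 / 110719449459855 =0.00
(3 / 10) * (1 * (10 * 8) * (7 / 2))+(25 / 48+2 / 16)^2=194497 / 2304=84.42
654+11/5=3281/5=656.20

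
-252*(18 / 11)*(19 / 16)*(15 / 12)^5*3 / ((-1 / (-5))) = -504984375 / 22528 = -22415.85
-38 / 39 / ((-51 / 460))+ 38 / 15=112594 / 9945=11.32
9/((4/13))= 117/4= 29.25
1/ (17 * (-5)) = -1/ 85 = -0.01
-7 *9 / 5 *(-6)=378 / 5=75.60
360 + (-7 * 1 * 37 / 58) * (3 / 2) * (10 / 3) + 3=19759 / 58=340.67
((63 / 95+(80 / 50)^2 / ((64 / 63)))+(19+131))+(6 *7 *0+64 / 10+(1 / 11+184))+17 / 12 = 21637189 / 62700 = 345.09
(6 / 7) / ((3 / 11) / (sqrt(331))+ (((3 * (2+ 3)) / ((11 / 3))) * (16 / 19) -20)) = -1436156040 / 27738174457 -71478 * sqrt(331) / 27738174457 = -0.05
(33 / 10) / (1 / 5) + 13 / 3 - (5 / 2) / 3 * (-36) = 305 / 6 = 50.83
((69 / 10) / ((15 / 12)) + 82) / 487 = 2188 / 12175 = 0.18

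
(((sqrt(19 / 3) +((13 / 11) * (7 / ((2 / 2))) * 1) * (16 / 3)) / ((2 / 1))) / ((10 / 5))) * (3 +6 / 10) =41.97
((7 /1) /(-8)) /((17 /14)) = -49 /68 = -0.72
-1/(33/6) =-2/11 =-0.18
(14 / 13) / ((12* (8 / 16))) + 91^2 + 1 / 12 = 1291877 / 156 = 8281.26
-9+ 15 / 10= -15 / 2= -7.50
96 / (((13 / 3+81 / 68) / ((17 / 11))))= 26.86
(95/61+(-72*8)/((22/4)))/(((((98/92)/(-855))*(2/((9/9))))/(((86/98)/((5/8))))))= 93660808104/1611071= 58135.74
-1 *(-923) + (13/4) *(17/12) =927.60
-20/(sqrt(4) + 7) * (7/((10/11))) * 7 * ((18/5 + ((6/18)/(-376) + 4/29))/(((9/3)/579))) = -63584527237/736020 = -86389.67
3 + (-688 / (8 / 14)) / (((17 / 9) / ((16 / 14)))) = -12333 / 17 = -725.47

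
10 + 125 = 135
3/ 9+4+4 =25/ 3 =8.33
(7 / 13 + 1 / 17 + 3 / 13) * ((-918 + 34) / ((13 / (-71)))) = 51972 / 13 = 3997.85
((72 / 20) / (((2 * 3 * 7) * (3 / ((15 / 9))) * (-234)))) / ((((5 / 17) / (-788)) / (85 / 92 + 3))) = 1208989 / 565110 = 2.14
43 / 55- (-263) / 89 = 18292 / 4895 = 3.74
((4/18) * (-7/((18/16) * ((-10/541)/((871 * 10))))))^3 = 146994243787999057235968/531441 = 276595602875952471.18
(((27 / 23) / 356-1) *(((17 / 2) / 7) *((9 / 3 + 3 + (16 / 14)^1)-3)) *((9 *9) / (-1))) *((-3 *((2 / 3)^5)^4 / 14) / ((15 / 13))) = -3427785048064 / 151120033976205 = -0.02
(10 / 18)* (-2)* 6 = -20 / 3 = -6.67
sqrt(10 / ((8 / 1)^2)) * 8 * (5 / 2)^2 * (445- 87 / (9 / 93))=-5675 * sqrt(10) / 2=-8972.96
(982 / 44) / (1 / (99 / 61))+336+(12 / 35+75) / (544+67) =971435949 / 2608970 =372.34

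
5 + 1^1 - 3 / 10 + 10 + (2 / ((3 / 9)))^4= 13117 / 10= 1311.70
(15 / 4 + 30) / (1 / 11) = 1485 / 4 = 371.25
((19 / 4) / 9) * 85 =1615 / 36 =44.86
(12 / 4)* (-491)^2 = 723243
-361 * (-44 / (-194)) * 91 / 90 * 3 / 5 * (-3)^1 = 361361 / 2425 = 149.01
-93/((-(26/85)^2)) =671925/676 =993.97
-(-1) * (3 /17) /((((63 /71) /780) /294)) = 775320 /17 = 45607.06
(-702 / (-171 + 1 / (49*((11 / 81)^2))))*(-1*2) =-462462 / 55961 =-8.26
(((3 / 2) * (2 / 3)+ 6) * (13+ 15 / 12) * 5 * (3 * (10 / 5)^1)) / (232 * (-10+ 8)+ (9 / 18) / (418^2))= -6.45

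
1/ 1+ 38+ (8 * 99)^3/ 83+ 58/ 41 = 20368654139/ 3403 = 5985499.31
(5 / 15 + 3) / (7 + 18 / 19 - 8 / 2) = 38 / 45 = 0.84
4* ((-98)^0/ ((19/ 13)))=52/ 19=2.74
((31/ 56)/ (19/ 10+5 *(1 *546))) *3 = 465/ 764932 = 0.00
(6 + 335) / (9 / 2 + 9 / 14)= 2387 / 36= 66.31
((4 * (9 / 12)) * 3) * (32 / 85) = 288 / 85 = 3.39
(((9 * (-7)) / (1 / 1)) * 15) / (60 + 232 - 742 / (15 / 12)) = 3.13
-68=-68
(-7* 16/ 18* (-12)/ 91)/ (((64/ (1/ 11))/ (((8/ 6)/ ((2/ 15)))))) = 5/ 429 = 0.01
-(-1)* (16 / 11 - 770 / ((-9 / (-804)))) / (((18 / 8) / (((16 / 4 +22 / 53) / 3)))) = -236070848 / 5247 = -44991.59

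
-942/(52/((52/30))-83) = 942/53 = 17.77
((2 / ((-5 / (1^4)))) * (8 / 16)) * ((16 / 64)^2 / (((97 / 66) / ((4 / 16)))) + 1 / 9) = -3401 / 139680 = -0.02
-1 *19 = -19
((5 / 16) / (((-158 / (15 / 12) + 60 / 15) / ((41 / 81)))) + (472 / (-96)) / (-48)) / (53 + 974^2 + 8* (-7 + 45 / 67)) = 2687303 / 25206945991776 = 0.00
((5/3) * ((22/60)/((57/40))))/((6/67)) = 7370/1539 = 4.79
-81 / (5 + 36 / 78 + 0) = -1053 / 71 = -14.83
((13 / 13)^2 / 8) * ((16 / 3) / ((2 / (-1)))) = -1 / 3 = -0.33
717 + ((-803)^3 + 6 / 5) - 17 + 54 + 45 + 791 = -2588900179 / 5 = -517780035.80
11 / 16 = 0.69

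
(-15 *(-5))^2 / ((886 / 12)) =33750 / 443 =76.19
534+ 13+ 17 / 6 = 3299 / 6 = 549.83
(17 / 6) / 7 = 17 / 42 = 0.40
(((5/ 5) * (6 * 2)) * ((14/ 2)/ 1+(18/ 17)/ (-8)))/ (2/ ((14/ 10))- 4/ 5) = 49035/ 374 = 131.11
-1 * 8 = -8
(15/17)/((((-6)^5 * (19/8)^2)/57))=-10/8721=-0.00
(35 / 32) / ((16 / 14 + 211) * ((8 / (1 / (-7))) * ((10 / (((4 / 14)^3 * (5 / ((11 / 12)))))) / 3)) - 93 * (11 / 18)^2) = -945 / 268969448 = -0.00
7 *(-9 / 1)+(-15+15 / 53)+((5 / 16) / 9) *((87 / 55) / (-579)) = -1259229265 / 16202736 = -77.72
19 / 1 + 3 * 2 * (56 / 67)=1609 / 67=24.01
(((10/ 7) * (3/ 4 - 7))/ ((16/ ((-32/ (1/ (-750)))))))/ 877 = -93750/ 6139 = -15.27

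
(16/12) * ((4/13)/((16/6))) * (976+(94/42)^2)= 865250/5733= 150.92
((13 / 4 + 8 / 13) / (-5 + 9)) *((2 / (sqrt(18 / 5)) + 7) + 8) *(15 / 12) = 335 *sqrt(10) / 832 + 15075 / 832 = 19.39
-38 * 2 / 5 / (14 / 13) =-14.11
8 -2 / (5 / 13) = 14 / 5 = 2.80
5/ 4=1.25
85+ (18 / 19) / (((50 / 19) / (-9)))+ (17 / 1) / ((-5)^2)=2061 / 25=82.44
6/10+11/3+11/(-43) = 2587/645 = 4.01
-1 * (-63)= 63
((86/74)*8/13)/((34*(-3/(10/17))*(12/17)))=-0.01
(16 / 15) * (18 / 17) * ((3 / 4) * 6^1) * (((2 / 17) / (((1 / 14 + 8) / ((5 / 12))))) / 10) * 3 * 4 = 6048 / 163285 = 0.04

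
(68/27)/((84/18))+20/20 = 97/63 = 1.54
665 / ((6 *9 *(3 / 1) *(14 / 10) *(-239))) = -475 / 38718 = -0.01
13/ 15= 0.87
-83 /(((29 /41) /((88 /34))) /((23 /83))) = -41492 /493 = -84.16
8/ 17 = 0.47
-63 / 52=-1.21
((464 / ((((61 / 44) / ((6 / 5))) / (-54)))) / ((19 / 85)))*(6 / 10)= -337353984 / 5795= -58214.67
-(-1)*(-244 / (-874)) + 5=2307 / 437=5.28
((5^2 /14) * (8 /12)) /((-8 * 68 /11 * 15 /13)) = -715 /34272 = -0.02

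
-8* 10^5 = -800000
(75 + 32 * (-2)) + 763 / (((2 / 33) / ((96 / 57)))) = 403073 / 19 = 21214.37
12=12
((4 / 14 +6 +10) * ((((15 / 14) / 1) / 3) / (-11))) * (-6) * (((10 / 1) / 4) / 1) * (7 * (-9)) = -38475 / 77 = -499.68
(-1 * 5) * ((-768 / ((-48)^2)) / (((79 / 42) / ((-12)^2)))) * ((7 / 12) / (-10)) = -588 / 79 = -7.44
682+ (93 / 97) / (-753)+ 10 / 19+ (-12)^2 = 382344699 / 462593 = 826.53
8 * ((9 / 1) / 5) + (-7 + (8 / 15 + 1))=134 / 15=8.93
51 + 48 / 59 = 3057 / 59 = 51.81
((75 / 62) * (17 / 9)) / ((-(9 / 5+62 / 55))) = -23375 / 29946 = -0.78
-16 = -16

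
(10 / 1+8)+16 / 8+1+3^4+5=107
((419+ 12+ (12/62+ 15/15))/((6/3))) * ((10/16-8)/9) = -131747/744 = -177.08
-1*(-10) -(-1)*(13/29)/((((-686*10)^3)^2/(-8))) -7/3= 8689214958450155863999961/1133375864145672504000000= 7.67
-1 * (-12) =12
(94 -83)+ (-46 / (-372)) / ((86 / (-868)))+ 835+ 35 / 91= 1417294 / 1677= 845.14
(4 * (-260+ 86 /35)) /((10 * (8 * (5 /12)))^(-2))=-72112000 /63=-1144634.92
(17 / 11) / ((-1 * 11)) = -17 / 121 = -0.14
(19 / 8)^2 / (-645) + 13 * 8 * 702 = 3013769879 / 41280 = 73007.99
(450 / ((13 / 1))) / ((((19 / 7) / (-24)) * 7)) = -10800 / 247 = -43.72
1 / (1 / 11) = 11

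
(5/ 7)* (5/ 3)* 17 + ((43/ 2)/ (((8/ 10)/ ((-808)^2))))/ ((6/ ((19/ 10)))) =5556164.90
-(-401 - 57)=458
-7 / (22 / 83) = -26.41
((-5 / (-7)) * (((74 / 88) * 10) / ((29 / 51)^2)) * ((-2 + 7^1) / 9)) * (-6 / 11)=-4009875 / 712327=-5.63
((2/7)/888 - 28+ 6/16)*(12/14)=-171715/7252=-23.68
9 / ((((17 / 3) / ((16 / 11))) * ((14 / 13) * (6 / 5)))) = 2340 / 1309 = 1.79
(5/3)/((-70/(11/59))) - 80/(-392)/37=691/641802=0.00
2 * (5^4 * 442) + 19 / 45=24862519 / 45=552500.42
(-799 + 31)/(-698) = 384/349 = 1.10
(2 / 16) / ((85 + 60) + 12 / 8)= 1 / 1172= 0.00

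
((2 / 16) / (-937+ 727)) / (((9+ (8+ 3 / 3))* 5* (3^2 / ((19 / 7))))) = -19 / 9525600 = -0.00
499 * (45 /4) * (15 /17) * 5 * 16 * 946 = 6372729000 /17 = 374866411.76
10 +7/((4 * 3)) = 127/12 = 10.58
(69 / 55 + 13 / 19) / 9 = 2026 / 9405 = 0.22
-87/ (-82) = 87/ 82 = 1.06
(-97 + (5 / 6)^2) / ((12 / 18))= -3467 / 24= -144.46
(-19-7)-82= -108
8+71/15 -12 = 11/15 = 0.73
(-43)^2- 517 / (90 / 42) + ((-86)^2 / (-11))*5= -1754.08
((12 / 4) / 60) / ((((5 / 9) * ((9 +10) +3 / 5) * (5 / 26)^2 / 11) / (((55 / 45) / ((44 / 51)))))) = 94809 / 49000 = 1.93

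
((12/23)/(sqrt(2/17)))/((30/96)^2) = 1536*sqrt(34)/575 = 15.58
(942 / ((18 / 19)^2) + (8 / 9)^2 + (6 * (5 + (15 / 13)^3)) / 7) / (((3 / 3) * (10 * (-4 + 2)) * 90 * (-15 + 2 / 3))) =61182167 / 1494838800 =0.04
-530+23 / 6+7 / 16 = -525.73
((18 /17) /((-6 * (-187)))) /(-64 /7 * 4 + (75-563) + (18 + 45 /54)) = -126 /67525139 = -0.00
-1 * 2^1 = -2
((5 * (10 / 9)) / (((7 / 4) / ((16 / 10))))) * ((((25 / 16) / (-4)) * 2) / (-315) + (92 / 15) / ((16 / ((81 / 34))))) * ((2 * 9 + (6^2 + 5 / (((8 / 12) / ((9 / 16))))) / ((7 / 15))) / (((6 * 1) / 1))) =406885781 / 5037984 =80.76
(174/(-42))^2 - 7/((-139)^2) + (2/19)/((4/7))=624074587/35975702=17.35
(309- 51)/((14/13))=239.57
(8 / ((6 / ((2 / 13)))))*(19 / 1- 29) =-2.05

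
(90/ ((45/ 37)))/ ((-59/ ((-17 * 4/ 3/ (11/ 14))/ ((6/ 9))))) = 35224/ 649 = 54.27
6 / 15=0.40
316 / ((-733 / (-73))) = 23068 / 733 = 31.47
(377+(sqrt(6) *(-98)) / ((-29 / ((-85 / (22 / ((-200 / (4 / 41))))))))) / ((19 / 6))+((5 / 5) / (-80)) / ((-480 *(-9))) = 781747181 / 6566400+51229500 *sqrt(6) / 6061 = 20822.92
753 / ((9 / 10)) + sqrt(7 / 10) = sqrt(70) / 10 + 2510 / 3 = 837.50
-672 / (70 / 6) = -288 / 5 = -57.60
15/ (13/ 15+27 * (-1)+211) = 225/ 2773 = 0.08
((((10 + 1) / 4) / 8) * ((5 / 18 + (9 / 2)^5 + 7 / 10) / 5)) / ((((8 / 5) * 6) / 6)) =29244743 / 368640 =79.33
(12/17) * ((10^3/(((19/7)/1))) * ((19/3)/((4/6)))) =42000/17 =2470.59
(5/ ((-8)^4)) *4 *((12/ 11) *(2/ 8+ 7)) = 435/ 11264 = 0.04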